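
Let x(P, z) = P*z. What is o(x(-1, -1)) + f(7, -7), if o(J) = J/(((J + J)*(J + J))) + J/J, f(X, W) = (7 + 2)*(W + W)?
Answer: -499/4 ≈ -124.75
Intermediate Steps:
f(X, W) = 18*W (f(X, W) = 9*(2*W) = 18*W)
o(J) = 1 + 1/(4*J) (o(J) = J/(((2*J)*(2*J))) + 1 = J/((4*J**2)) + 1 = J*(1/(4*J**2)) + 1 = 1/(4*J) + 1 = 1 + 1/(4*J))
o(x(-1, -1)) + f(7, -7) = (1/4 - 1*(-1))/((-1*(-1))) + 18*(-7) = (1/4 + 1)/1 - 126 = 1*(5/4) - 126 = 5/4 - 126 = -499/4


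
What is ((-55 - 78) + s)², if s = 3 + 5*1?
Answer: 15625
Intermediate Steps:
s = 8 (s = 3 + 5 = 8)
((-55 - 78) + s)² = ((-55 - 78) + 8)² = (-133 + 8)² = (-125)² = 15625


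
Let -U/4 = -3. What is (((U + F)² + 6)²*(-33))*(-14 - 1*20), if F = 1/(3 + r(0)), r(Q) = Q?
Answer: 757323446/27 ≈ 2.8049e+7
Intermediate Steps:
U = 12 (U = -4*(-3) = 12)
F = ⅓ (F = 1/(3 + 0) = 1/3 = ⅓ ≈ 0.33333)
(((U + F)² + 6)²*(-33))*(-14 - 1*20) = (((12 + ⅓)² + 6)²*(-33))*(-14 - 1*20) = (((37/3)² + 6)²*(-33))*(-14 - 20) = ((1369/9 + 6)²*(-33))*(-34) = ((1423/9)²*(-33))*(-34) = ((2024929/81)*(-33))*(-34) = -22274219/27*(-34) = 757323446/27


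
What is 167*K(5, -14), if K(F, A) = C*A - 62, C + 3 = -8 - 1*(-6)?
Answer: 1336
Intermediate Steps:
C = -5 (C = -3 + (-8 - 1*(-6)) = -3 + (-8 + 6) = -3 - 2 = -5)
K(F, A) = -62 - 5*A (K(F, A) = -5*A - 62 = -62 - 5*A)
167*K(5, -14) = 167*(-62 - 5*(-14)) = 167*(-62 + 70) = 167*8 = 1336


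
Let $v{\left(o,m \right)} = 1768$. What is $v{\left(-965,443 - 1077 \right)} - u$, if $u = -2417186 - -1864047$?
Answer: $554907$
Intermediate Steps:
$u = -553139$ ($u = -2417186 + 1864047 = -553139$)
$v{\left(-965,443 - 1077 \right)} - u = 1768 - -553139 = 1768 + 553139 = 554907$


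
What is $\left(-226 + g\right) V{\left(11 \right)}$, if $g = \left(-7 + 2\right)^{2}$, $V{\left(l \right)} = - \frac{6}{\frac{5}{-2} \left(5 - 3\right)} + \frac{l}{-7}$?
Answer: $\frac{2613}{35} \approx 74.657$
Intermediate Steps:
$V{\left(l \right)} = \frac{6}{5} - \frac{l}{7}$ ($V{\left(l \right)} = - \frac{6}{5 \left(- \frac{1}{2}\right) 2} + l \left(- \frac{1}{7}\right) = - \frac{6}{\left(- \frac{5}{2}\right) 2} - \frac{l}{7} = - \frac{6}{-5} - \frac{l}{7} = \left(-6\right) \left(- \frac{1}{5}\right) - \frac{l}{7} = \frac{6}{5} - \frac{l}{7}$)
$g = 25$ ($g = \left(-5\right)^{2} = 25$)
$\left(-226 + g\right) V{\left(11 \right)} = \left(-226 + 25\right) \left(\frac{6}{5} - \frac{11}{7}\right) = - 201 \left(\frac{6}{5} - \frac{11}{7}\right) = \left(-201\right) \left(- \frac{13}{35}\right) = \frac{2613}{35}$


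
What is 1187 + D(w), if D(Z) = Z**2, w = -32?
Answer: 2211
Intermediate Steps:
1187 + D(w) = 1187 + (-32)**2 = 1187 + 1024 = 2211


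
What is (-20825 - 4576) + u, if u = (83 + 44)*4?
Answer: -24893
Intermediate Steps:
u = 508 (u = 127*4 = 508)
(-20825 - 4576) + u = (-20825 - 4576) + 508 = -25401 + 508 = -24893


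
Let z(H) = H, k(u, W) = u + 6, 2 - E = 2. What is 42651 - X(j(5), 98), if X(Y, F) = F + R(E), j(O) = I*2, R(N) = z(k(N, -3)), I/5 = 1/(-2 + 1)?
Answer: 42547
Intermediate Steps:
E = 0 (E = 2 - 1*2 = 2 - 2 = 0)
k(u, W) = 6 + u
I = -5 (I = 5/(-2 + 1) = 5/(-1) = 5*(-1) = -5)
R(N) = 6 + N
j(O) = -10 (j(O) = -5*2 = -10)
X(Y, F) = 6 + F (X(Y, F) = F + (6 + 0) = F + 6 = 6 + F)
42651 - X(j(5), 98) = 42651 - (6 + 98) = 42651 - 1*104 = 42651 - 104 = 42547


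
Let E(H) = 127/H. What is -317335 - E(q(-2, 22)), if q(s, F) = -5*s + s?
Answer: -2538807/8 ≈ -3.1735e+5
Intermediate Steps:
q(s, F) = -4*s
-317335 - E(q(-2, 22)) = -317335 - 127/((-4*(-2))) = -317335 - 127/8 = -2538807/8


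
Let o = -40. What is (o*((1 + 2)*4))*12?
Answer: -5760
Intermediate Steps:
(o*((1 + 2)*4))*12 = -40*(1 + 2)*4*12 = -120*4*12 = -40*12*12 = -480*12 = -5760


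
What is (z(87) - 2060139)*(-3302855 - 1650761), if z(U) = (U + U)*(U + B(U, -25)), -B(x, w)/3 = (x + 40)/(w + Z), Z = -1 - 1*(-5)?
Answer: 70801582708944/7 ≈ 1.0115e+13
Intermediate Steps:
Z = 4 (Z = -1 + 5 = 4)
B(x, w) = -3*(40 + x)/(4 + w) (B(x, w) = -3*(x + 40)/(w + 4) = -3*(40 + x)/(4 + w))
z(U) = 2*U*(40/7 + 8*U/7) (z(U) = (U + U)*(U + 3*(-40 - U)/(4 - 25)) = (2*U)*(U + 3*(-40 - U)/(-21)) = (2*U)*(U + 3*(-1/21)*(-40 - U)) = (2*U)*(U + (40/7 + U/7)) = (2*U)*(40/7 + 8*U/7) = 2*U*(40/7 + 8*U/7))
(z(87) - 2060139)*(-3302855 - 1650761) = ((16/7)*87*(5 + 87) - 2060139)*(-3302855 - 1650761) = ((16/7)*87*92 - 2060139)*(-4953616) = (128064/7 - 2060139)*(-4953616) = -14292909/7*(-4953616) = 70801582708944/7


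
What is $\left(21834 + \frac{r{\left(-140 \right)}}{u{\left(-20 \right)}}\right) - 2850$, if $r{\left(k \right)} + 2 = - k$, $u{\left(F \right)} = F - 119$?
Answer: $\frac{2638638}{139} \approx 18983.0$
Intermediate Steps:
$u{\left(F \right)} = -119 + F$ ($u{\left(F \right)} = F - 119 = -119 + F$)
$r{\left(k \right)} = -2 - k$
$\left(21834 + \frac{r{\left(-140 \right)}}{u{\left(-20 \right)}}\right) - 2850 = \left(21834 + \frac{-2 - -140}{-119 - 20}\right) - 2850 = \left(21834 + \frac{-2 + 140}{-139}\right) - 2850 = \left(21834 + 138 \left(- \frac{1}{139}\right)\right) - 2850 = \left(21834 - \frac{138}{139}\right) - 2850 = \frac{3034788}{139} - 2850 = \frac{2638638}{139}$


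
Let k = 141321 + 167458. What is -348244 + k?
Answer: -39465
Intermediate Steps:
k = 308779
-348244 + k = -348244 + 308779 = -39465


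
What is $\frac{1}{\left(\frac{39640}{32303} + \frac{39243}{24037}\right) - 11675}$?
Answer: $- \frac{776467211}{9063034195116} \approx -8.5674 \cdot 10^{-5}$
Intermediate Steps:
$\frac{1}{\left(\frac{39640}{32303} + \frac{39243}{24037}\right) - 11675} = \frac{1}{\frac{2220493309}{776467211} - 11675} = \frac{1}{- \frac{9063034195116}{776467211}} = - \frac{776467211}{9063034195116}$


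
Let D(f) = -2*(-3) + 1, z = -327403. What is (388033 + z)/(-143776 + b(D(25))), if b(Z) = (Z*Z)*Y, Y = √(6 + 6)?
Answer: -2179284720/5167877341 - 1485435*√3/5167877341 ≈ -0.42220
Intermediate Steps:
Y = 2*√3 (Y = √12 = 2*√3 ≈ 3.4641)
D(f) = 7 (D(f) = 6 + 1 = 7)
b(Z) = 2*√3*Z² (b(Z) = (Z*Z)*(2*√3) = Z²*(2*√3) = 2*√3*Z²)
(388033 + z)/(-143776 + b(D(25))) = (388033 - 327403)/(-143776 + 2*√3*7²) = 60630/(-143776 + 2*√3*49) = 60630/(-143776 + 98*√3)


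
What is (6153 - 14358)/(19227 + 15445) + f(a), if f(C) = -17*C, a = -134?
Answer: 78974611/34672 ≈ 2277.8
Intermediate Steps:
(6153 - 14358)/(19227 + 15445) + f(a) = (6153 - 14358)/(19227 + 15445) - 17*(-134) = -8205/34672 + 2278 = 78974611/34672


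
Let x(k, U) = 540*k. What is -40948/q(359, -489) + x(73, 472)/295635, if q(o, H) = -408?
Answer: 202029089/2010318 ≈ 100.50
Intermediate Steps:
-40948/q(359, -489) + x(73, 472)/295635 = -40948/(-408) + (540*73)/295635 = -40948*(-1/408) + 39420*(1/295635) = 10237/102 + 2628/19709 = 202029089/2010318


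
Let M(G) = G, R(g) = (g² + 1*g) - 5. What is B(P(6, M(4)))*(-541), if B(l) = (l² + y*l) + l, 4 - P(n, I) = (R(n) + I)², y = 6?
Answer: -1515119190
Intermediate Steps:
R(g) = -5 + g + g² (R(g) = (g² + g) - 5 = (g + g²) - 5 = -5 + g + g²)
P(n, I) = 4 - (-5 + I + n + n²)² (P(n, I) = 4 - ((-5 + n + n²) + I)² = 4 - (-5 + I + n + n²)²)
B(l) = l² + 7*l (B(l) = (l² + 6*l) + l = l² + 7*l)
B(P(6, M(4)))*(-541) = ((4 - (-5 + 4 + 6 + 6²)²)*(7 + (4 - (-5 + 4 + 6 + 6²)²)))*(-541) = ((4 - (-5 + 4 + 6 + 36)²)*(7 + (4 - (-5 + 4 + 6 + 36)²)))*(-541) = ((4 - 1*41²)*(7 + (4 - 1*41²)))*(-541) = ((4 - 1*1681)*(7 + (4 - 1*1681)))*(-541) = ((4 - 1681)*(7 + (4 - 1681)))*(-541) = -1677*(7 - 1677)*(-541) = -1677*(-1670)*(-541) = 2800590*(-541) = -1515119190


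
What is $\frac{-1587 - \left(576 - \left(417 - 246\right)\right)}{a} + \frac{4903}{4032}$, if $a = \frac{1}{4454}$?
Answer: $- \frac{35773382873}{4032} \approx -8.8724 \cdot 10^{6}$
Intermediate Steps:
$a = \frac{1}{4454} \approx 0.00022452$
$\frac{-1587 - \left(576 - \left(417 - 246\right)\right)}{a} + \frac{4903}{4032} = \left(-1587 - \left(576 - \left(417 - 246\right)\right)\right) \frac{1}{\frac{1}{4454}} + \frac{4903}{4032} = \left(-1587 - \left(576 - \left(417 - 246\right)\right)\right) 4454 + 4903 \cdot \frac{1}{4032} = \left(-1587 - \left(576 - 171\right)\right) 4454 + \frac{4903}{4032} = \left(-1587 - 405\right) 4454 + \frac{4903}{4032} = \left(-1992\right) 4454 + \frac{4903}{4032} = -8872368 + \frac{4903}{4032} = - \frac{35773382873}{4032}$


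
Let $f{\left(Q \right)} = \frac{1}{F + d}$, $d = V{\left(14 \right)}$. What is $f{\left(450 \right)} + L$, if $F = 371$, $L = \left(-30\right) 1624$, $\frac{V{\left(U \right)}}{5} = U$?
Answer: $- \frac{21485519}{441} \approx -48720.0$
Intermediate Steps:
$V{\left(U \right)} = 5 U$
$d = 70$ ($d = 5 \cdot 14 = 70$)
$L = -48720$
$f{\left(Q \right)} = \frac{1}{441}$ ($f{\left(Q \right)} = \frac{1}{371 + 70} = \frac{1}{441}$)
$f{\left(450 \right)} + L = \frac{1}{441} - 48720 = - \frac{21485519}{441}$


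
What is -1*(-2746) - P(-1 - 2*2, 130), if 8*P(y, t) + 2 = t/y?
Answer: 5499/2 ≈ 2749.5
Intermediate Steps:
P(y, t) = -¼ + t/(8*y) (P(y, t) = -¼ + (t/y)/8 = -¼ + t/(8*y))
-1*(-2746) - P(-1 - 2*2, 130) = -1*(-2746) - (130 - 2*(-1 - 2*2))/(8*(-1 - 2*2)) = 2746 - (130 - 2*(-1 - 4))/(8*(-1 - 4)) = 2746 - (130 - 2*(-5))/(8*(-5)) = 2746 - (-1)*(130 + 10)/(8*5) = 2746 - (-1)*140/(8*5) = 2746 - 1*(-7/2) = 2746 + 7/2 = 5499/2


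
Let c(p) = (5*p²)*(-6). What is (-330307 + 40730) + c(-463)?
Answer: -6720647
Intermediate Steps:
c(p) = -30*p²
(-330307 + 40730) + c(-463) = (-330307 + 40730) - 30*(-463)² = -289577 - 30*214369 = -289577 - 6431070 = -6720647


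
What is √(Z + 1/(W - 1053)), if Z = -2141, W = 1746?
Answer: 8*I*√1785091/231 ≈ 46.271*I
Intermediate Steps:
√(Z + 1/(W - 1053)) = √(-2141 + 1/(1746 - 1053)) = √(-2141 + 1/693) = √(-1483712/693) = 8*I*√1785091/231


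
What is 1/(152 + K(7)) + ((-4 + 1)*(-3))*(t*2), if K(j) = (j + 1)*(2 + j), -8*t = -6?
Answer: 3025/224 ≈ 13.504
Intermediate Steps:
t = 3/4 (t = -1/8*(-6) = 3/4 ≈ 0.75000)
K(j) = (1 + j)*(2 + j)
1/(152 + K(7)) + ((-4 + 1)*(-3))*(t*2) = 1/(152 + (2 + 7**2 + 3*7)) + ((-4 + 1)*(-3))*((3/4)*2) = 1/(152 + (2 + 49 + 21)) - 3*(-3)*(3/2) = 1/(152 + 72) + 9*(3/2) = 1/224 + 27/2 = 3025/224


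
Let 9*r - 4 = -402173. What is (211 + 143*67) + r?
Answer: -314041/9 ≈ -34893.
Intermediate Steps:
r = -402169/9 (r = 4/9 + (⅑)*(-402173) = 4/9 - 402173/9 = -402169/9 ≈ -44685.)
(211 + 143*67) + r = (211 + 143*67) - 402169/9 = (211 + 9581) - 402169/9 = 9792 - 402169/9 = -314041/9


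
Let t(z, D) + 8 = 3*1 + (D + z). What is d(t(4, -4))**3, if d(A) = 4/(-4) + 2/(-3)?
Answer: -125/27 ≈ -4.6296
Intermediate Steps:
t(z, D) = -5 + D + z (t(z, D) = -8 + (3*1 + (D + z)) = -8 + (3 + (D + z)) = -8 + (3 + D + z) = -5 + D + z)
d(A) = -5/3 (d(A) = 4*(-1/4) + 2*(-1/3) = -1 - 2/3 = -5/3)
d(t(4, -4))**3 = (-5/3)**3 = -125/27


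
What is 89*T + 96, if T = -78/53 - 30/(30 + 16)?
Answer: -113397/1219 ≈ -93.025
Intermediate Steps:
T = -2589/1219 (T = -78*1/53 - 30/46 = -78/53 - 30*1/46 = -78/53 - 15/23 = -2589/1219 ≈ -2.1239)
89*T + 96 = 89*(-2589/1219) + 96 = -230421/1219 + 96 = -113397/1219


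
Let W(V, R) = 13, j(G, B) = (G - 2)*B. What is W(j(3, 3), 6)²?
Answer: 169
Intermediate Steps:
j(G, B) = B*(-2 + G) (j(G, B) = (-2 + G)*B = B*(-2 + G))
W(j(3, 3), 6)² = 13² = 169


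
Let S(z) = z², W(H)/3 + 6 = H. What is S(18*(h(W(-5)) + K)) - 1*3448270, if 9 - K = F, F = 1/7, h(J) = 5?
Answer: -165916714/49 ≈ -3.3861e+6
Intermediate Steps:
W(H) = -18 + 3*H
F = ⅐ ≈ 0.14286
K = 62/7 (K = 9 - 1*⅐ = 9 - ⅐ = 62/7 ≈ 8.8571)
S(18*(h(W(-5)) + K)) - 1*3448270 = (18*(5 + 62/7))² - 1*3448270 = (18*(97/7))² - 3448270 = (1746/7)² - 3448270 = 3048516/49 - 3448270 = -165916714/49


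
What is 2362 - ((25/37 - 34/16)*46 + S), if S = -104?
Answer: 374835/148 ≈ 2532.7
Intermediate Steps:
2362 - ((25/37 - 34/16)*46 + S) = 2362 - ((25/37 - 34/16)*46 - 104) = 2362 - ((25*(1/37) - 34*1/16)*46 - 104) = 2362 - ((25/37 - 17/8)*46 - 104) = 2362 - (-429/296*46 - 104) = 2362 - (-9867/148 - 104) = 2362 - 1*(-25259/148) = 2362 + 25259/148 = 374835/148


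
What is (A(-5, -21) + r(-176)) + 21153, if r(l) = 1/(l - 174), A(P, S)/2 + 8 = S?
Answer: 7383249/350 ≈ 21095.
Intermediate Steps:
A(P, S) = -16 + 2*S
r(l) = 1/(-174 + l)
(A(-5, -21) + r(-176)) + 21153 = ((-16 + 2*(-21)) + 1/(-174 - 176)) + 21153 = ((-16 - 42) + 1/(-350)) + 21153 = (-58 - 1/350) + 21153 = -20301/350 + 21153 = 7383249/350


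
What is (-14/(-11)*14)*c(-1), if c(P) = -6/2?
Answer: -588/11 ≈ -53.455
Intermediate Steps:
c(P) = -3 (c(P) = -6*½ = -3)
(-14/(-11)*14)*c(-1) = (-14/(-11)*14)*(-3) = (-14*(-1/11)*14)*(-3) = ((14/11)*14)*(-3) = (196/11)*(-3) = -588/11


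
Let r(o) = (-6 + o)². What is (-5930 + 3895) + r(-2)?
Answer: -1971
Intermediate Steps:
(-5930 + 3895) + r(-2) = (-5930 + 3895) + (-6 - 2)² = -2035 + (-8)² = -2035 + 64 = -1971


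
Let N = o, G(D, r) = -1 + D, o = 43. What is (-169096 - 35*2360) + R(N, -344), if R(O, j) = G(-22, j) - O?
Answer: -251762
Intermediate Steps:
N = 43
R(O, j) = -23 - O (R(O, j) = (-1 - 22) - O = -23 - O)
(-169096 - 35*2360) + R(N, -344) = (-169096 - 35*2360) + (-23 - 1*43) = (-169096 - 82600) + (-23 - 43) = -251696 - 66 = -251762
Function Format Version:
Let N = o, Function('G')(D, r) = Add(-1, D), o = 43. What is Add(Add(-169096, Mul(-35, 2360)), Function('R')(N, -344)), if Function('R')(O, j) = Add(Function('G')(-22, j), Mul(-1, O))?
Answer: -251762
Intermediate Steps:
N = 43
Function('R')(O, j) = Add(-23, Mul(-1, O)) (Function('R')(O, j) = Add(Add(-1, -22), Mul(-1, O)) = Add(-23, Mul(-1, O)))
Add(Add(-169096, Mul(-35, 2360)), Function('R')(N, -344)) = Add(Add(-169096, Mul(-35, 2360)), Add(-23, Mul(-1, 43))) = Add(Add(-169096, -82600), Add(-23, -43)) = Add(-251696, -66) = -251762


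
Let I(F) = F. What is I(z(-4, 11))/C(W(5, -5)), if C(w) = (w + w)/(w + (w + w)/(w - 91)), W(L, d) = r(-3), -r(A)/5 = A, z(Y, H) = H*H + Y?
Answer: 4329/76 ≈ 56.961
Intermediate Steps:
z(Y, H) = Y + H² (z(Y, H) = H² + Y = Y + H²)
r(A) = -5*A
W(L, d) = 15 (W(L, d) = -5*(-3) = 15)
C(w) = 2*w/(w + 2*w/(-91 + w)) (C(w) = (2*w)/(w + (2*w)/(-91 + w)) = (2*w)/(w + 2*w/(-91 + w)) = 2*w/(w + 2*w/(-91 + w)))
I(z(-4, 11))/C(W(5, -5)) = (-4 + 11²)/((2*(-91 + 15)/(-89 + 15))) = (-4 + 121)/((2*(-76)/(-74))) = 117/((2*(-1/74)*(-76))) = 117/(76/37) = 117*(37/76) = 4329/76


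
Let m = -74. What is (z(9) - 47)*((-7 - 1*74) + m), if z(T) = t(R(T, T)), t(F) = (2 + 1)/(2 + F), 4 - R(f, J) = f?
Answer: 7440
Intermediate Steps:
R(f, J) = 4 - f
t(F) = 3/(2 + F)
z(T) = 3/(6 - T) (z(T) = 3/(2 + (4 - T)) = 3/(6 - T))
(z(9) - 47)*((-7 - 1*74) + m) = (-3/(-6 + 9) - 47)*((-7 - 1*74) - 74) = (-3/3 - 47)*((-7 - 74) - 74) = (-3*⅓ - 47)*(-81 - 74) = (-1 - 47)*(-155) = -48*(-155) = 7440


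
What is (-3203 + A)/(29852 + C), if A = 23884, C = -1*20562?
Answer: 20681/9290 ≈ 2.2262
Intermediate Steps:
C = -20562
(-3203 + A)/(29852 + C) = (-3203 + 23884)/(29852 - 20562) = 20681/9290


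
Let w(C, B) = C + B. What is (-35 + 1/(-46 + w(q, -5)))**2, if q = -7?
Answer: 4124961/3364 ≈ 1226.2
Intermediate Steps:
w(C, B) = B + C
(-35 + 1/(-46 + w(q, -5)))**2 = (-35 + 1/(-46 + (-5 - 7)))**2 = (-35 + 1/(-46 - 12))**2 = (-35 + 1/(-58))**2 = (-35 - 1/58)**2 = (-2031/58)**2 = 4124961/3364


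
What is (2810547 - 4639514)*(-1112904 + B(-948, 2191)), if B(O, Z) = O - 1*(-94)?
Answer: 2037026627986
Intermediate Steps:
B(O, Z) = 94 + O (B(O, Z) = O + 94 = 94 + O)
(2810547 - 4639514)*(-1112904 + B(-948, 2191)) = (2810547 - 4639514)*(-1112904 + (94 - 948)) = -1828967*(-1112904 - 854) = -1828967*(-1113758) = 2037026627986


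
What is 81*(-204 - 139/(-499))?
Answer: -8234217/499 ≈ -16501.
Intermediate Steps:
81*(-204 - 139/(-499)) = 81*(-204 - 139*(-1/499)) = 81*(-204 + 139/499) = 81*(-101657/499) = -8234217/499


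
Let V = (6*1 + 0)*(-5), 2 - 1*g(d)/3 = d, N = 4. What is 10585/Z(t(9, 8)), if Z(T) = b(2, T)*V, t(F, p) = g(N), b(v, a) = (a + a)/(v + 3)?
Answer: 10585/72 ≈ 147.01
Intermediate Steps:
g(d) = 6 - 3*d
b(v, a) = 2*a/(3 + v) (b(v, a) = (2*a)/(3 + v) = 2*a/(3 + v))
t(F, p) = -6 (t(F, p) = 6 - 3*4 = 6 - 12 = -6)
V = -30 (V = (6 + 0)*(-5) = 6*(-5) = -30)
Z(T) = -12*T (Z(T) = (2*T/(3 + 2))*(-30) = (2*T/5)*(-30) = -12*T)
10585/Z(t(9, 8)) = 10585/((-12*(-6))) = 10585/72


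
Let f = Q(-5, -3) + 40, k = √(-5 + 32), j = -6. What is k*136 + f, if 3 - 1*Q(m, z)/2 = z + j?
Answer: 64 + 408*√3 ≈ 770.68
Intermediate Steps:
Q(m, z) = 18 - 2*z (Q(m, z) = 6 - 2*(z - 6) = 6 - 2*(-6 + z) = 6 + (12 - 2*z) = 18 - 2*z)
k = 3*√3 (k = √27 = 3*√3 ≈ 5.1962)
f = 64 (f = (18 - 2*(-3)) + 40 = (18 + 6) + 40 = 24 + 40 = 64)
k*136 + f = (3*√3)*136 + 64 = 408*√3 + 64 = 64 + 408*√3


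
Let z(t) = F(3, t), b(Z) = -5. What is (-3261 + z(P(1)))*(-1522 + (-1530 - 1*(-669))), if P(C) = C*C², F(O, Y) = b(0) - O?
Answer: 7790027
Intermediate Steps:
F(O, Y) = -5 - O
P(C) = C³
z(t) = -8 (z(t) = -5 - 1*3 = -5 - 3 = -8)
(-3261 + z(P(1)))*(-1522 + (-1530 - 1*(-669))) = (-3261 - 8)*(-1522 + (-1530 - 1*(-669))) = -3269*(-1522 + (-1530 + 669)) = -3269*(-1522 - 861) = -3269*(-2383) = 7790027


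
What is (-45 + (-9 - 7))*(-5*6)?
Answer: 1830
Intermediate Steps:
(-45 + (-9 - 7))*(-5*6) = (-45 - 16)*(-30) = -61*(-30) = 1830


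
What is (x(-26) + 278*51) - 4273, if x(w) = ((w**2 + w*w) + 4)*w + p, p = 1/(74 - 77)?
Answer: -76054/3 ≈ -25351.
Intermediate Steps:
p = -1/3 (p = 1/(-3) = -1/3 ≈ -0.33333)
x(w) = -1/3 + w*(4 + 2*w**2) (x(w) = ((w**2 + w*w) + 4)*w - 1/3 = ((w**2 + w**2) + 4)*w - 1/3 = (2*w**2 + 4)*w - 1/3 = (4 + 2*w**2)*w - 1/3 = w*(4 + 2*w**2) - 1/3 = -1/3 + w*(4 + 2*w**2))
(x(-26) + 278*51) - 4273 = ((-1/3 + 2*(-26)**3 + 4*(-26)) + 278*51) - 4273 = ((-1/3 + 2*(-17576) - 104) + 14178) - 4273 = ((-1/3 - 35152 - 104) + 14178) - 4273 = (-105769/3 + 14178) - 4273 = -63235/3 - 4273 = -76054/3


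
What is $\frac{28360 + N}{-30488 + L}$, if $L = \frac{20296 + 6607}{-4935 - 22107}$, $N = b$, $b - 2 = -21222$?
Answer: $- \frac{193079880}{824483399} \approx -0.23418$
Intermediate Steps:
$b = -21220$ ($b = 2 - 21222 = -21220$)
$N = -21220$
$L = - \frac{26903}{27042}$ ($L = \frac{26903}{-27042} = 26903 \left(- \frac{1}{27042}\right) = - \frac{26903}{27042} \approx -0.99486$)
$\frac{28360 + N}{-30488 + L} = \frac{28360 - 21220}{-30488 - \frac{26903}{27042}} = \frac{7140}{- \frac{824483399}{27042}} = 7140 \left(- \frac{27042}{824483399}\right) = - \frac{193079880}{824483399}$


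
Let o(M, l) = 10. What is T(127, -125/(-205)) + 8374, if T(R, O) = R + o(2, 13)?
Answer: 8511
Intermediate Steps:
T(R, O) = 10 + R (T(R, O) = R + 10 = 10 + R)
T(127, -125/(-205)) + 8374 = (10 + 127) + 8374 = 137 + 8374 = 8511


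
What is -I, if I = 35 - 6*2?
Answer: -23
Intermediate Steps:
I = 23 (I = 35 - 12 = 23)
-I = -1*23 = -23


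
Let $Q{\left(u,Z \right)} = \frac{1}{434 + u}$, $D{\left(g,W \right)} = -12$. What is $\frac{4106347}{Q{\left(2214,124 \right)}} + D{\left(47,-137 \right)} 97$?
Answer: $10873605692$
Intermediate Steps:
$\frac{4106347}{Q{\left(2214,124 \right)}} + D{\left(47,-137 \right)} 97 = \frac{4106347}{\frac{1}{434 + 2214}} - 1164 = \frac{4106347}{\frac{1}{2648}} - 1164 = 4106347 \frac{1}{\frac{1}{2648}} - 1164 = 4106347 \cdot 2648 - 1164 = 10873606856 - 1164 = 10873605692$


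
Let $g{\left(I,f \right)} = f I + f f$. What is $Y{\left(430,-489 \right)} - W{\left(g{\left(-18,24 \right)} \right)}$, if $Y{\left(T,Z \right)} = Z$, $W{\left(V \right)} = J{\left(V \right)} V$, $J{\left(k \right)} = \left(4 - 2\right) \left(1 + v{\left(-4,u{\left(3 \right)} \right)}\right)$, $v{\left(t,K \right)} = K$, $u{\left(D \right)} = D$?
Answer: $-1641$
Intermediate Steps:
$g{\left(I,f \right)} = f^{2} + I f$ ($g{\left(I,f \right)} = I f + f^{2} = f^{2} + I f$)
$J{\left(k \right)} = 8$ ($J{\left(k \right)} = \left(4 - 2\right) \left(1 + 3\right) = 2 \cdot 4 = 8$)
$W{\left(V \right)} = 8 V$
$Y{\left(430,-489 \right)} - W{\left(g{\left(-18,24 \right)} \right)} = -489 - 8 \cdot 24 \left(-18 + 24\right) = -489 - 8 \cdot 24 \cdot 6 = -489 - 8 \cdot 144 = -489 - 1152 = -1641$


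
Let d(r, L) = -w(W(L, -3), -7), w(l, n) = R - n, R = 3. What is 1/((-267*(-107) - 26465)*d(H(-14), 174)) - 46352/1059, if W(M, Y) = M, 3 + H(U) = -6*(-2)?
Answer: -975247139/22281360 ≈ -43.770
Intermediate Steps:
H(U) = 9 (H(U) = -3 - 6*(-2) = -3 + 12 = 9)
w(l, n) = 3 - n
d(r, L) = -10 (d(r, L) = -(3 - 1*(-7)) = -(3 + 7) = -1*10 = -10)
1/((-267*(-107) - 26465)*d(H(-14), 174)) - 46352/1059 = 1/(-267*(-107) - 26465*(-10)) - 46352/1059 = -⅒/(28569 - 26465) - 46352*1/1059 = -⅒/2104 - 46352/1059 = (1/2104)*(-⅒) - 46352/1059 = -1/21040 - 46352/1059 = -975247139/22281360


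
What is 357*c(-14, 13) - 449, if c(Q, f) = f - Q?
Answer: 9190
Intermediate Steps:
357*c(-14, 13) - 449 = 357*(13 - 1*(-14)) - 449 = 357*(13 + 14) - 449 = 357*27 - 449 = 9639 - 449 = 9190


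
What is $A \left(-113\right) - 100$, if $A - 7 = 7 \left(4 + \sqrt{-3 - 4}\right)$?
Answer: $-4055 - 791 i \sqrt{7} \approx -4055.0 - 2092.8 i$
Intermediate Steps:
$A = 35 + 7 i \sqrt{7}$ ($A = 7 + 7 \left(4 + \sqrt{-3 - 4}\right) = 7 + 7 \left(4 + \sqrt{-7}\right) = 7 + 7 \left(4 + i \sqrt{7}\right) = 7 + \left(28 + 7 i \sqrt{7}\right) = 35 + 7 i \sqrt{7} \approx 35.0 + 18.52 i$)
$A \left(-113\right) - 100 = \left(35 + 7 i \sqrt{7}\right) \left(-113\right) - 100 = \left(-3955 - 791 i \sqrt{7}\right) - 100 = -4055 - 791 i \sqrt{7}$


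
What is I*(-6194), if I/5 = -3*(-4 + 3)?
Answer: -92910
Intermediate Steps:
I = 15 (I = 5*(-3*(-4 + 3)) = 5*(-3*(-1)) = 5*3 = 15)
I*(-6194) = 15*(-6194) = -92910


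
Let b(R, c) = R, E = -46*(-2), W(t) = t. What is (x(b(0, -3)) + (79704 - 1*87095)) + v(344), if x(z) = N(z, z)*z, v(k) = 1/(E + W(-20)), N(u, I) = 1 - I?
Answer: -532151/72 ≈ -7391.0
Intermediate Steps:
E = 92
v(k) = 1/72 (v(k) = 1/(92 - 20) = 1/72)
x(z) = z*(1 - z) (x(z) = (1 - z)*z = z*(1 - z))
(x(b(0, -3)) + (79704 - 1*87095)) + v(344) = (0*(1 - 1*0) + (79704 - 1*87095)) + 1/72 = (0*(1 + 0) + (79704 - 87095)) + 1/72 = (0*1 - 7391) + 1/72 = (0 - 7391) + 1/72 = -7391 + 1/72 = -532151/72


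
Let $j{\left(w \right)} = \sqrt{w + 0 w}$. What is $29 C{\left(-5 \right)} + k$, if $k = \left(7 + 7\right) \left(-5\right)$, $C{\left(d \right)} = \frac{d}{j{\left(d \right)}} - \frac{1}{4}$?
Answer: $- \frac{309}{4} + 29 i \sqrt{5} \approx -77.25 + 64.846 i$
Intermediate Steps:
$j{\left(w \right)} = \sqrt{w}$ ($j{\left(w \right)} = \sqrt{w + 0} = \sqrt{w}$)
$C{\left(d \right)} = - \frac{1}{4} + \sqrt{d}$ ($C{\left(d \right)} = \frac{d}{\sqrt{d}} - \frac{1}{4} = \sqrt{d} - \frac{1}{4} = - \frac{1}{4} + \sqrt{d}$)
$k = -70$ ($k = 14 \left(-5\right) = -70$)
$29 C{\left(-5 \right)} + k = 29 \left(- \frac{1}{4} + \sqrt{-5}\right) - 70 = 29 \left(- \frac{1}{4} + i \sqrt{5}\right) - 70 = \left(- \frac{29}{4} + 29 i \sqrt{5}\right) - 70 = - \frac{309}{4} + 29 i \sqrt{5}$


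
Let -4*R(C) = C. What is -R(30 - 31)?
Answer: -1/4 ≈ -0.25000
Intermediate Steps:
R(C) = -C/4
-R(30 - 31) = -(-1)*(30 - 31)/4 = -(-1)*(-1)/4 = -1*1/4 = -1/4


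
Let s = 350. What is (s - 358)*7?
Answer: -56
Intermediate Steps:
(s - 358)*7 = (350 - 358)*7 = -8*7 = -56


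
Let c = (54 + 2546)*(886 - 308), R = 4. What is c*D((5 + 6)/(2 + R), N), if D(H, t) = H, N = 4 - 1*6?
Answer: 8265400/3 ≈ 2.7551e+6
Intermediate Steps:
N = -2 (N = 4 - 6 = -2)
c = 1502800 (c = 2600*578 = 1502800)
c*D((5 + 6)/(2 + R), N) = 1502800*((5 + 6)/(2 + 4)) = 1502800*(11/6) = 8265400/3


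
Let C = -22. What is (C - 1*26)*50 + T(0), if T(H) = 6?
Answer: -2394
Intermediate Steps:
(C - 1*26)*50 + T(0) = (-22 - 1*26)*50 + 6 = (-22 - 26)*50 + 6 = -48*50 + 6 = -2400 + 6 = -2394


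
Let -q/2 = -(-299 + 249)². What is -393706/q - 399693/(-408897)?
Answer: -26497789547/340747500 ≈ -77.764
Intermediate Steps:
q = 5000 (q = -(-2)*(-299 + 249)² = -(-2)*(-50)² = -(-2)*2500 = -2*(-2500) = 5000)
-393706/q - 399693/(-408897) = -393706/5000 - 399693/(-408897) = -393706*1/5000 - 399693*(-1/408897) = -196853/2500 + 133231/136299 = -26497789547/340747500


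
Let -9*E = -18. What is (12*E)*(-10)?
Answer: -240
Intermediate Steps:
E = 2 (E = -⅑*(-18) = 2)
(12*E)*(-10) = (12*2)*(-10) = 24*(-10) = -240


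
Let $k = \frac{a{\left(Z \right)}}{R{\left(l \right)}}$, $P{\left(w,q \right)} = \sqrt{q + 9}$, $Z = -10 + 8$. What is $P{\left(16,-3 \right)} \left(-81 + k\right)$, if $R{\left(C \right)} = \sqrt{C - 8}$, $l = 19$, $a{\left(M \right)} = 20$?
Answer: $\frac{\sqrt{6} \left(-891 + 20 \sqrt{11}\right)}{11} \approx -183.64$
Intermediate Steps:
$Z = -2$
$R{\left(C \right)} = \sqrt{-8 + C}$
$P{\left(w,q \right)} = \sqrt{9 + q}$
$k = \frac{20 \sqrt{11}}{11}$ ($k = \frac{20}{\sqrt{-8 + 19}} = \frac{20}{\sqrt{11}} = 20 \frac{\sqrt{11}}{11} = \frac{20 \sqrt{11}}{11} \approx 6.0302$)
$P{\left(16,-3 \right)} \left(-81 + k\right) = \sqrt{9 - 3} \left(-81 + \frac{20 \sqrt{11}}{11}\right) = \sqrt{6} \left(-81 + \frac{20 \sqrt{11}}{11}\right)$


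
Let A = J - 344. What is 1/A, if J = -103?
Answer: -1/447 ≈ -0.0022371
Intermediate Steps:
A = -447 (A = -103 - 344 = -447)
1/A = 1/(-447) = -1/447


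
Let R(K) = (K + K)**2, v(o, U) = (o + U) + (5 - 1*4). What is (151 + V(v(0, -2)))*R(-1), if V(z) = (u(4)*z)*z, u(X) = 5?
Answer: 624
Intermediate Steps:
v(o, U) = 1 + U + o (v(o, U) = (U + o) + (5 - 4) = (U + o) + 1 = 1 + U + o)
R(K) = 4*K**2 (R(K) = (2*K)**2 = 4*K**2)
V(z) = 5*z**2 (V(z) = (5*z)*z = 5*z**2)
(151 + V(v(0, -2)))*R(-1) = (151 + 5*(1 - 2 + 0)**2)*(4*(-1)**2) = (151 + 5*(-1)**2)*(4*1) = (151 + 5*1)*4 = (151 + 5)*4 = 156*4 = 624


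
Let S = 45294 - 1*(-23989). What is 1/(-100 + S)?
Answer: 1/69183 ≈ 1.4454e-5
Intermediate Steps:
S = 69283 (S = 45294 + 23989 = 69283)
1/(-100 + S) = 1/(-100 + 69283) = 1/69183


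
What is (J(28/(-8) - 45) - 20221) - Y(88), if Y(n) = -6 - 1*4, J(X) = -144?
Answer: -20355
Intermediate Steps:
Y(n) = -10 (Y(n) = -6 - 4 = -10)
(J(28/(-8) - 45) - 20221) - Y(88) = (-144 - 20221) - 1*(-10) = -20365 + 10 = -20355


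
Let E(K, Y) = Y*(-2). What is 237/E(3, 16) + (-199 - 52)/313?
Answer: -82213/10016 ≈ -8.2082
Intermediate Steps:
E(K, Y) = -2*Y
237/E(3, 16) + (-199 - 52)/313 = 237/((-2*16)) + (-199 - 52)/313 = 237/(-32) - 251*1/313 = 237*(-1/32) - 251/313 = -237/32 - 251/313 = -82213/10016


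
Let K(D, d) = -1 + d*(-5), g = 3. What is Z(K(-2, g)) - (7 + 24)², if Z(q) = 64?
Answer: -897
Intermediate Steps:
K(D, d) = -1 - 5*d
Z(K(-2, g)) - (7 + 24)² = 64 - (7 + 24)² = 64 - 1*31² = 64 - 1*961 = 64 - 961 = -897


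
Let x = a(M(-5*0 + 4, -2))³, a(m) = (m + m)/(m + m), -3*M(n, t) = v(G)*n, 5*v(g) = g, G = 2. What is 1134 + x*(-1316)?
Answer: -182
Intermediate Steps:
v(g) = g/5
M(n, t) = -2*n/15 (M(n, t) = -(⅕)*2*n/3 = -2*n/15)
a(m) = 1 (a(m) = (2*m)/((2*m)) = (2*m)*(1/(2*m)) = 1)
x = 1 (x = 1³ = 1)
1134 + x*(-1316) = 1134 + 1*(-1316) = 1134 - 1316 = -182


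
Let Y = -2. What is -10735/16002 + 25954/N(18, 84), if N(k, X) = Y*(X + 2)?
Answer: -52145291/344043 ≈ -151.57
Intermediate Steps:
N(k, X) = -4 - 2*X (N(k, X) = -2*(X + 2) = -2*(2 + X) = -4 - 2*X)
-10735/16002 + 25954/N(18, 84) = -10735/16002 + 25954/(-4 - 2*84) = -10735*1/16002 + 25954/(-4 - 168) = -10735/16002 + 25954/(-172) = -10735/16002 + 25954*(-1/172) = -10735/16002 - 12977/86 = -52145291/344043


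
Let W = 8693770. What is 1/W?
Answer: 1/8693770 ≈ 1.1502e-7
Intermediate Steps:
1/W = 1/8693770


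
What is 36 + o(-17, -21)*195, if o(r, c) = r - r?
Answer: 36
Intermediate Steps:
o(r, c) = 0
36 + o(-17, -21)*195 = 36 + 0*195 = 36 + 0 = 36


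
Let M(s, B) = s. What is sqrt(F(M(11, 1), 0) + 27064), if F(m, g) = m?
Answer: 95*sqrt(3) ≈ 164.54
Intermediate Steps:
sqrt(F(M(11, 1), 0) + 27064) = sqrt(11 + 27064) = sqrt(27075) = 95*sqrt(3)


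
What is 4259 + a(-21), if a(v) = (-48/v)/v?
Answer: 626057/147 ≈ 4258.9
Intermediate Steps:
a(v) = -48/v²
4259 + a(-21) = 4259 - 48/(-21)² = 4259 - 48*1/441 = 4259 - 16/147 = 626057/147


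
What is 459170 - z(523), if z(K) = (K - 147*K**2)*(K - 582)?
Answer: -2371826990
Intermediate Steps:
z(K) = (-582 + K)*(K - 147*K**2) (z(K) = (K - 147*K**2)*(-582 + K) = (-582 + K)*(K - 147*K**2))
459170 - z(523) = 459170 - 523*(-582 - 147*523**2 + 85555*523) = 459170 - 523*(-582 - 147*273529 + 44745265) = 459170 - 523*(-582 - 40208763 + 44745265) = 459170 - 523*4535920 = 459170 - 1*2372286160 = 459170 - 2372286160 = -2371826990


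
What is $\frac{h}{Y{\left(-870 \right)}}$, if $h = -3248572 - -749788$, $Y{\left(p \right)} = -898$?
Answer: $\frac{1249392}{449} \approx 2782.6$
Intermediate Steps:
$h = -2498784$ ($h = -3248572 + 749788 = -2498784$)
$\frac{h}{Y{\left(-870 \right)}} = - \frac{2498784}{-898} = \left(-2498784\right) \left(- \frac{1}{898}\right) = \frac{1249392}{449}$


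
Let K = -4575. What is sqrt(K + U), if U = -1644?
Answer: 3*I*sqrt(691) ≈ 78.861*I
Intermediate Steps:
sqrt(K + U) = sqrt(-4575 - 1644) = sqrt(-6219) = 3*I*sqrt(691)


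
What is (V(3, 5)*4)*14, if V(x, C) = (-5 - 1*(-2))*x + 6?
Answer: -168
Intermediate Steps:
V(x, C) = 6 - 3*x (V(x, C) = (-5 + 2)*x + 6 = -3*x + 6 = 6 - 3*x)
(V(3, 5)*4)*14 = ((6 - 3*3)*4)*14 = ((6 - 9)*4)*14 = -3*4*14 = -12*14 = -168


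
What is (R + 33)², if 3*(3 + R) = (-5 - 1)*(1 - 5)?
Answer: 1444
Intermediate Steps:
R = 5 (R = -3 + ((-5 - 1)*(1 - 5))/3 = -3 + (-6*(-4))/3 = -3 + (⅓)*24 = -3 + 8 = 5)
(R + 33)² = (5 + 33)² = 38² = 1444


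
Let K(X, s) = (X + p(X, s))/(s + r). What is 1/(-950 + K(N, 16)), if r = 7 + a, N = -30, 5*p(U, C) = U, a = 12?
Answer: -35/33286 ≈ -0.0010515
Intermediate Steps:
p(U, C) = U/5
r = 19 (r = 7 + 12 = 19)
K(X, s) = 6*X/(5*(19 + s)) (K(X, s) = (X + X/5)/(s + 19) = (6*X/5)/(19 + s) = 6*X/(5*(19 + s)))
1/(-950 + K(N, 16)) = 1/(-950 + (6/5)*(-30)/(19 + 16)) = 1/(-950 + (6/5)*(-30)/35) = 1/(-950 + (6/5)*(-30)*(1/35)) = 1/(-950 - 36/35) = 1/(-33286/35) = -35/33286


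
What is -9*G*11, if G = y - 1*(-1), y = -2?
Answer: 99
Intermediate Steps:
G = -1 (G = -2 - 1*(-1) = -2 + 1 = -1)
-9*G*11 = -9*(-1)*11 = 9*11 = 99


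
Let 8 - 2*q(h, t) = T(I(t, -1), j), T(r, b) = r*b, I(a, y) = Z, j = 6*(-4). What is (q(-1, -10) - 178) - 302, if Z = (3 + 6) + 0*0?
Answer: -368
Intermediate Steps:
j = -24
Z = 9 (Z = 9 + 0 = 9)
I(a, y) = 9
T(r, b) = b*r
q(h, t) = 112 (q(h, t) = 4 - (-12)*9 = 4 - ½*(-216) = 4 + 108 = 112)
(q(-1, -10) - 178) - 302 = (112 - 178) - 302 = -66 - 302 = -368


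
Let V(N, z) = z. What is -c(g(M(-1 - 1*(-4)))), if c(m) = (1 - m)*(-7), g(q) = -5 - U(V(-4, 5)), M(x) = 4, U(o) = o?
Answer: 77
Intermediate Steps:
g(q) = -10 (g(q) = -5 - 1*5 = -5 - 5 = -10)
c(m) = -7 + 7*m
-c(g(M(-1 - 1*(-4)))) = -(-7 + 7*(-10)) = -(-7 - 70) = -1*(-77) = 77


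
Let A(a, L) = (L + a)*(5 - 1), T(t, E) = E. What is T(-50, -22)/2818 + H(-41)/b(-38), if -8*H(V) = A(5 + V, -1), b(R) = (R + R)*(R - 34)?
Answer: -68251/15420096 ≈ -0.0044261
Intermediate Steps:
A(a, L) = 4*L + 4*a (A(a, L) = (L + a)*4 = 4*L + 4*a)
b(R) = 2*R*(-34 + R) (b(R) = (2*R)*(-34 + R) = 2*R*(-34 + R))
H(V) = -2 - V/2 (H(V) = -(4*(-1) + 4*(5 + V))/8 = -(-4 + (20 + 4*V))/8 = -(16 + 4*V)/8 = -2 - V/2)
T(-50, -22)/2818 + H(-41)/b(-38) = -22/2818 + (-2 - 1/2*(-41))/((2*(-38)*(-34 - 38))) = -22*1/2818 + (-2 + 41/2)/((2*(-38)*(-72))) = -11/1409 + (37/2)/5472 = -11/1409 + (37/2)*(1/5472) = -11/1409 + 37/10944 = -68251/15420096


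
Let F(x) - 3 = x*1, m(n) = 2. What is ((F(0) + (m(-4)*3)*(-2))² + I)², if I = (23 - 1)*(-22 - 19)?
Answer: 674041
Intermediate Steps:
F(x) = 3 + x (F(x) = 3 + x*1 = 3 + x)
I = -902 (I = 22*(-41) = -902)
((F(0) + (m(-4)*3)*(-2))² + I)² = (((3 + 0) + (2*3)*(-2))² - 902)² = ((3 + 6*(-2))² - 902)² = ((3 - 12)² - 902)² = ((-9)² - 902)² = (81 - 902)² = (-821)² = 674041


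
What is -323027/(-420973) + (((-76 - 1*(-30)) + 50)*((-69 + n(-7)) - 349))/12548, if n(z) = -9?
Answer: 833580228/1320592301 ≈ 0.63122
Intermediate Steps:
-323027/(-420973) + (((-76 - 1*(-30)) + 50)*((-69 + n(-7)) - 349))/12548 = -323027/(-420973) + (((-76 - 1*(-30)) + 50)*((-69 - 9) - 349))/12548 = -323027*(-1/420973) + (((-76 + 30) + 50)*(-78 - 349))*(1/12548) = 323027/420973 + ((-46 + 50)*(-427))*(1/12548) = 323027/420973 + (4*(-427))*(1/12548) = 323027/420973 - 1708*1/12548 = 323027/420973 - 427/3137 = 833580228/1320592301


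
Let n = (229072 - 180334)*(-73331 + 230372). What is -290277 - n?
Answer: -7654154535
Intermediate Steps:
n = 7653864258 (n = 48738*157041 = 7653864258)
-290277 - n = -290277 - 1*7653864258 = -290277 - 7653864258 = -7654154535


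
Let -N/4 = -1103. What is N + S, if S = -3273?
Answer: 1139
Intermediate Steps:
N = 4412 (N = -4*(-1103) = 4412)
N + S = 4412 - 3273 = 1139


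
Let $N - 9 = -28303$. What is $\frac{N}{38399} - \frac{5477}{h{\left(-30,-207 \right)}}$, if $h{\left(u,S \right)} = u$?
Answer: $\frac{103643}{570} \approx 181.83$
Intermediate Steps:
$N = -28294$ ($N = 9 - 28303 = -28294$)
$\frac{N}{38399} - \frac{5477}{h{\left(-30,-207 \right)}} = - \frac{28294}{38399} - \frac{5477}{-30} = \left(-28294\right) \frac{1}{38399} - - \frac{5477}{30} = - \frac{14}{19} + \frac{5477}{30} = \frac{103643}{570}$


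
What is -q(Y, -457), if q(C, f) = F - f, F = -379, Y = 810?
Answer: -78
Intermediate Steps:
q(C, f) = -379 - f
-q(Y, -457) = -(-379 - 1*(-457)) = -(-379 + 457) = -1*78 = -78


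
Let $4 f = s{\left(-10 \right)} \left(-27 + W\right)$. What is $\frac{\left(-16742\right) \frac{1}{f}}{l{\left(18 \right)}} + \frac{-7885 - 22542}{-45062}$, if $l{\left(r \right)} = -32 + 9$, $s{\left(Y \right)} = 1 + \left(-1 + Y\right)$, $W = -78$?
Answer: $\frac{1876262033}{544123650} \approx 3.4482$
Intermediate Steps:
$s{\left(Y \right)} = Y$
$f = \frac{525}{2}$ ($f = \frac{\left(-10\right) \left(-27 - 78\right)}{4} = \frac{\left(-10\right) \left(-105\right)}{4} = \frac{1}{4} \cdot 1050 = \frac{525}{2} \approx 262.5$)
$l{\left(r \right)} = -23$
$\frac{\left(-16742\right) \frac{1}{f}}{l{\left(18 \right)}} + \frac{-7885 - 22542}{-45062} = \frac{\left(-16742\right) \frac{1}{\frac{525}{2}}}{-23} + \frac{-7885 - 22542}{-45062} = \left(-16742\right) \frac{2}{525} \left(- \frac{1}{23}\right) + \left(-7885 - 22542\right) \left(- \frac{1}{45062}\right) = \left(- \frac{33484}{525}\right) \left(- \frac{1}{23}\right) - - \frac{30427}{45062} = \frac{33484}{12075} + \frac{30427}{45062} = \frac{1876262033}{544123650}$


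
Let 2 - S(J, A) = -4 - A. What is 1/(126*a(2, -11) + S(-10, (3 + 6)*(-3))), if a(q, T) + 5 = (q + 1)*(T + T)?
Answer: -1/8967 ≈ -0.00011152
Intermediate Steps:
a(q, T) = -5 + 2*T*(1 + q) (a(q, T) = -5 + (q + 1)*(T + T) = -5 + (1 + q)*(2*T) = -5 + 2*T*(1 + q))
S(J, A) = 6 + A (S(J, A) = 2 - (-4 - A) = 2 + (4 + A) = 6 + A)
1/(126*a(2, -11) + S(-10, (3 + 6)*(-3))) = 1/(126*(-5 + 2*(-11) + 2*(-11)*2) + (6 + (3 + 6)*(-3))) = 1/(126*(-5 - 22 - 44) + (6 + 9*(-3))) = 1/(126*(-71) + (6 - 27)) = 1/(-8946 - 21) = 1/(-8967) = -1/8967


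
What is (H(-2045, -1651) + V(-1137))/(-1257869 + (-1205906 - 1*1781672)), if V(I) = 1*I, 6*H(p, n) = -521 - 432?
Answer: 7775/25472682 ≈ 0.00030523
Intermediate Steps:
H(p, n) = -953/6 (H(p, n) = (-521 - 432)/6 = (⅙)*(-953) = -953/6)
V(I) = I
(H(-2045, -1651) + V(-1137))/(-1257869 + (-1205906 - 1*1781672)) = (-953/6 - 1137)/(-1257869 + (-1205906 - 1*1781672)) = -7775/(6*(-1257869 + (-1205906 - 1781672))) = -7775/(6*(-1257869 - 2987578)) = -7775/6/(-4245447) = -7775/6*(-1/4245447) = 7775/25472682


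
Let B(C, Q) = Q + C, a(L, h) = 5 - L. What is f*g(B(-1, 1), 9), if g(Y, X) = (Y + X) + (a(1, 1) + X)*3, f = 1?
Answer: 48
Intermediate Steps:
B(C, Q) = C + Q
g(Y, X) = 12 + Y + 4*X (g(Y, X) = (Y + X) + ((5 - 1*1) + X)*3 = (X + Y) + ((5 - 1) + X)*3 = (X + Y) + (4 + X)*3 = (X + Y) + (12 + 3*X) = 12 + Y + 4*X)
f*g(B(-1, 1), 9) = 1*(12 + (-1 + 1) + 4*9) = 1*(12 + 0 + 36) = 1*48 = 48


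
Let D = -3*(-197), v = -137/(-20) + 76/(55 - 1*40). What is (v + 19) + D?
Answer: 7463/12 ≈ 621.92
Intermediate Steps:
v = 143/12 (v = -137*(-1/20) + 76/(55 - 40) = 137/20 + 76/15 = 143/12 ≈ 11.917)
D = 591
(v + 19) + D = (143/12 + 19) + 591 = 371/12 + 591 = 7463/12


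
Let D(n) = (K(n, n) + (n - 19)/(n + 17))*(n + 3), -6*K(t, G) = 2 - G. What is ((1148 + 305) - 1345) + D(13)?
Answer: 2012/15 ≈ 134.13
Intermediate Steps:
K(t, G) = -⅓ + G/6 (K(t, G) = -(2 - G)/6 = -⅓ + G/6)
D(n) = (3 + n)*(-⅓ + n/6 + (-19 + n)/(17 + n)) (D(n) = ((-⅓ + n/6) + (n - 19)/(n + 17))*(n + 3) = ((-⅓ + n/6) + (-19 + n)/(17 + n))*(3 + n) = (-⅓ + n/6 + (-19 + n)/(17 + n))*(3 + n) = (3 + n)*(-⅓ + n/6 + (-19 + n)/(17 + n)))
((1148 + 305) - 1345) + D(13) = ((1148 + 305) - 1345) + (-444 + 13³ - 85*13 + 24*13²)/(6*(17 + 13)) = (1453 - 1345) + (⅙)*(-444 + 2197 - 1105 + 24*169)/30 = 108 + (⅙)*(1/30)*(-444 + 2197 - 1105 + 4056) = 108 + (⅙)*(1/30)*4704 = 108 + 392/15 = 2012/15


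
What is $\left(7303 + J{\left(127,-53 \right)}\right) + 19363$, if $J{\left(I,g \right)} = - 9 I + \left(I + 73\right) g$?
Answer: $14923$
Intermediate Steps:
$J{\left(I,g \right)} = - 9 I + g \left(73 + I\right)$ ($J{\left(I,g \right)} = - 9 I + \left(73 + I\right) g = - 9 I + g \left(73 + I\right)$)
$\left(7303 + J{\left(127,-53 \right)}\right) + 19363 = \left(7303 + \left(\left(-9\right) 127 + 73 \left(-53\right) + 127 \left(-53\right)\right)\right) + 19363 = \left(7303 - 11743\right) + 19363 = -4440 + 19363 = 14923$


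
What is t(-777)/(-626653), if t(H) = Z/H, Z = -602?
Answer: -86/69558483 ≈ -1.2364e-6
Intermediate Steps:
t(H) = -602/H
t(-777)/(-626653) = -602/(-777)/(-626653) = -602*(-1/777)*(-1/626653) = (86/111)*(-1/626653) = -86/69558483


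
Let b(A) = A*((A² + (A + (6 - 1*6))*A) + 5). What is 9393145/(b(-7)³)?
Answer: -9393145/374805361 ≈ -0.025061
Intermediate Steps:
b(A) = A*(5 + 2*A²) (b(A) = A*((A² + (A + (6 - 6))*A) + 5) = A*((A² + (A + 0)*A) + 5) = A*((A² + A*A) + 5) = A*((A² + A²) + 5) = A*(2*A² + 5) = A*(5 + 2*A²))
9393145/(b(-7)³) = 9393145/((-7*(5 + 2*(-7)²))³) = 9393145/((-7*(5 + 2*49))³) = 9393145/((-7*(5 + 98))³) = 9393145/((-7*103)³) = 9393145/((-721)³) = 9393145/(-374805361) = 9393145*(-1/374805361) = -9393145/374805361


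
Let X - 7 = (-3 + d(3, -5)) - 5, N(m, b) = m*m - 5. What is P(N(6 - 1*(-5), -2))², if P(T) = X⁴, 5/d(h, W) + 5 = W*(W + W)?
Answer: 16777216/43046721 ≈ 0.38974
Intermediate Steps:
N(m, b) = -5 + m² (N(m, b) = m² - 5 = -5 + m²)
d(h, W) = 5/(-5 + 2*W²) (d(h, W) = 5/(-5 + W*(W + W)) = 5/(-5 + W*(2*W)) = 5/(-5 + 2*W²))
X = -8/9 (X = 7 + ((-3 + 5/(-5 + 2*(-5)²)) - 5) = 7 + ((-3 + 5/(-5 + 2*25)) - 5) = 7 + ((-3 + 5/(-5 + 50)) - 5) = 7 + ((-3 + 5/45) - 5) = 7 + ((-3 + 5*(1/45)) - 5) = 7 + ((-3 + ⅑) - 5) = 7 + (-26/9 - 5) = 7 - 71/9 = -8/9 ≈ -0.88889)
P(T) = 4096/6561 (P(T) = (-8/9)⁴ = 4096/6561)
P(N(6 - 1*(-5), -2))² = (4096/6561)² = 16777216/43046721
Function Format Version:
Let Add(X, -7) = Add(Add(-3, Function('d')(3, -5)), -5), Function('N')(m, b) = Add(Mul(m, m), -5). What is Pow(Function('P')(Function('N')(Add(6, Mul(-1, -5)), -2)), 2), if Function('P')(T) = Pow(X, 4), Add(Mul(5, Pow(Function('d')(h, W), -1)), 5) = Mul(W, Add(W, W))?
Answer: Rational(16777216, 43046721) ≈ 0.38974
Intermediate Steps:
Function('N')(m, b) = Add(-5, Pow(m, 2)) (Function('N')(m, b) = Add(Pow(m, 2), -5) = Add(-5, Pow(m, 2)))
Function('d')(h, W) = Mul(5, Pow(Add(-5, Mul(2, Pow(W, 2))), -1)) (Function('d')(h, W) = Mul(5, Pow(Add(-5, Mul(W, Add(W, W))), -1)) = Mul(5, Pow(Add(-5, Mul(W, Mul(2, W))), -1)) = Mul(5, Pow(Add(-5, Mul(2, Pow(W, 2))), -1)))
X = Rational(-8, 9) (X = Add(7, Add(Add(-3, Mul(5, Pow(Add(-5, Mul(2, Pow(-5, 2))), -1))), -5)) = Add(7, Add(Add(-3, Mul(5, Pow(Add(-5, Mul(2, 25)), -1))), -5)) = Add(7, Add(Add(-3, Mul(5, Pow(Add(-5, 50), -1))), -5)) = Add(7, Add(Add(-3, Mul(5, Pow(45, -1))), -5)) = Add(7, Add(Add(-3, Mul(5, Rational(1, 45))), -5)) = Add(7, Add(Add(-3, Rational(1, 9)), -5)) = Add(7, Add(Rational(-26, 9), -5)) = Add(7, Rational(-71, 9)) = Rational(-8, 9) ≈ -0.88889)
Function('P')(T) = Rational(4096, 6561) (Function('P')(T) = Pow(Rational(-8, 9), 4) = Rational(4096, 6561))
Pow(Function('P')(Function('N')(Add(6, Mul(-1, -5)), -2)), 2) = Pow(Rational(4096, 6561), 2) = Rational(16777216, 43046721)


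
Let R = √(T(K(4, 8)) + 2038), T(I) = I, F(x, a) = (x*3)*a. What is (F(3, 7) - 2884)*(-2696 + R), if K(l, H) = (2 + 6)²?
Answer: 7605416 - 2821*√2102 ≈ 7.4761e+6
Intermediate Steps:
K(l, H) = 64 (K(l, H) = 8² = 64)
F(x, a) = 3*a*x (F(x, a) = (3*x)*a = 3*a*x)
R = √2102 (R = √(64 + 2038) = √2102 ≈ 45.848)
(F(3, 7) - 2884)*(-2696 + R) = (3*7*3 - 2884)*(-2696 + √2102) = (63 - 2884)*(-2696 + √2102) = -2821*(-2696 + √2102) = 7605416 - 2821*√2102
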